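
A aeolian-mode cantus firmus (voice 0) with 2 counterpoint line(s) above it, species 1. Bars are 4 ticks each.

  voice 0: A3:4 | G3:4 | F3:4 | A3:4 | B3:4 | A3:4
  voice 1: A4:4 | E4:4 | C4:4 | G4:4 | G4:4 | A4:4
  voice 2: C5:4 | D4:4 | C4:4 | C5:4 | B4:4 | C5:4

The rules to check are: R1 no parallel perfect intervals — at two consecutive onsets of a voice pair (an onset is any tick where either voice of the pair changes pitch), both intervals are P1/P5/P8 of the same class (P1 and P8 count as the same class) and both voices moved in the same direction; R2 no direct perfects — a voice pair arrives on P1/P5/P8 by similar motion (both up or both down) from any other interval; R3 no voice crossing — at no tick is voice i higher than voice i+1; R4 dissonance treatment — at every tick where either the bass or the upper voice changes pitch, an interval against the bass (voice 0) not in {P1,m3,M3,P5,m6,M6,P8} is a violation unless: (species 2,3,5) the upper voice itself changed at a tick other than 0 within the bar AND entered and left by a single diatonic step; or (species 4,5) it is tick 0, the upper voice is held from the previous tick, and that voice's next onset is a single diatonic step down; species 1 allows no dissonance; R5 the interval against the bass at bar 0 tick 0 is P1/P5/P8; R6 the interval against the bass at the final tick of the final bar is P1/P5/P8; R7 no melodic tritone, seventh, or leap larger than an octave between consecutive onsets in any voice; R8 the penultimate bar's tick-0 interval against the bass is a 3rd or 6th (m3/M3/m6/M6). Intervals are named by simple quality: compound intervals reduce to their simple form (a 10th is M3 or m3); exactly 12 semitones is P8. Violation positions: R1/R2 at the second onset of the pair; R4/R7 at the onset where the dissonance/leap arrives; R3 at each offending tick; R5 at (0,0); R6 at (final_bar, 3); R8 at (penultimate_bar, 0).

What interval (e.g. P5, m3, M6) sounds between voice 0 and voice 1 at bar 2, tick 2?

voice 0=F3 voice 1=C4 -> P5

P5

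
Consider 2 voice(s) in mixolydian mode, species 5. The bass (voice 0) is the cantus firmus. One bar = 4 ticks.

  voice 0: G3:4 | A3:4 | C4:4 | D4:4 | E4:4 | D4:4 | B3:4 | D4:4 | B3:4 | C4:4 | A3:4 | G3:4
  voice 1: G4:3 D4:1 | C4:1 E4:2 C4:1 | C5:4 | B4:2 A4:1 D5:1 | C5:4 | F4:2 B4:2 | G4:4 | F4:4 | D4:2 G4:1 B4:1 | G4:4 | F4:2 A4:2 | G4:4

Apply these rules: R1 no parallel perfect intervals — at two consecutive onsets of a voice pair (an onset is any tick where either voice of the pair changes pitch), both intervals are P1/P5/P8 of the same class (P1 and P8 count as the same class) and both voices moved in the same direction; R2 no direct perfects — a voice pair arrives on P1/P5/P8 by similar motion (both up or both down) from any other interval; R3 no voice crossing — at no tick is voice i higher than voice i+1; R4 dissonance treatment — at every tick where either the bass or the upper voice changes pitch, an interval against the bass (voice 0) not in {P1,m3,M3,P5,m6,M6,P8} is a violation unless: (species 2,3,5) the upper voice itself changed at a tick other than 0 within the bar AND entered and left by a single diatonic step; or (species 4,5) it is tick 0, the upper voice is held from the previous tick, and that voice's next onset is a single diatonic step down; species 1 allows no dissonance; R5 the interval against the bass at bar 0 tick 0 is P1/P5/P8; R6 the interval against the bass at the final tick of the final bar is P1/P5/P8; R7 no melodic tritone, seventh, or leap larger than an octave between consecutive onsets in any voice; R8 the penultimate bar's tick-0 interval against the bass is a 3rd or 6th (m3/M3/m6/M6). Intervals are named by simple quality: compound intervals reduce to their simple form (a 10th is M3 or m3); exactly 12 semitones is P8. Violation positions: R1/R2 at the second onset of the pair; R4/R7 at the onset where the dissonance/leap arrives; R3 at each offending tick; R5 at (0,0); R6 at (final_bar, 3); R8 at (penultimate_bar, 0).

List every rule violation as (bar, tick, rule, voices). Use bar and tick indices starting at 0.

bar 0: v0=G3 v1=G4 downbeat P8
bar 1: v0=A3 v1=C4 downbeat m3
bar 2: v0=C4 v1=C5 downbeat P8
bar 3: v0=D4 v1=B4 downbeat M6
bar 4: v0=E4 v1=C5 downbeat m6
bar 5: v0=D4 v1=F4 downbeat m3
bar 6: v0=B3 v1=G4 downbeat m6
bar 7: v0=D4 v1=F4 downbeat m3
bar 8: v0=B3 v1=D4 downbeat m3
bar 9: v0=C4 v1=G4 downbeat P5
bar 10: v0=A3 v1=F4 downbeat m6
bar 11: v0=G3 v1=G4 downbeat P8
  -> R2 @ bar 2 tick 0 v(0, 1): A3/C4 m3 -> C4/C5 P8 similar
  -> R7 @ bar 5 tick 2 v(1,): F4->B4 leap 6st
  -> R1 @ bar 11 tick 0 v(0, 1): A3/A4 P8 -> G3/G4 P8 similar

(2, 0, R2, (0, 1))
(5, 2, R7, (1,))
(11, 0, R1, (0, 1))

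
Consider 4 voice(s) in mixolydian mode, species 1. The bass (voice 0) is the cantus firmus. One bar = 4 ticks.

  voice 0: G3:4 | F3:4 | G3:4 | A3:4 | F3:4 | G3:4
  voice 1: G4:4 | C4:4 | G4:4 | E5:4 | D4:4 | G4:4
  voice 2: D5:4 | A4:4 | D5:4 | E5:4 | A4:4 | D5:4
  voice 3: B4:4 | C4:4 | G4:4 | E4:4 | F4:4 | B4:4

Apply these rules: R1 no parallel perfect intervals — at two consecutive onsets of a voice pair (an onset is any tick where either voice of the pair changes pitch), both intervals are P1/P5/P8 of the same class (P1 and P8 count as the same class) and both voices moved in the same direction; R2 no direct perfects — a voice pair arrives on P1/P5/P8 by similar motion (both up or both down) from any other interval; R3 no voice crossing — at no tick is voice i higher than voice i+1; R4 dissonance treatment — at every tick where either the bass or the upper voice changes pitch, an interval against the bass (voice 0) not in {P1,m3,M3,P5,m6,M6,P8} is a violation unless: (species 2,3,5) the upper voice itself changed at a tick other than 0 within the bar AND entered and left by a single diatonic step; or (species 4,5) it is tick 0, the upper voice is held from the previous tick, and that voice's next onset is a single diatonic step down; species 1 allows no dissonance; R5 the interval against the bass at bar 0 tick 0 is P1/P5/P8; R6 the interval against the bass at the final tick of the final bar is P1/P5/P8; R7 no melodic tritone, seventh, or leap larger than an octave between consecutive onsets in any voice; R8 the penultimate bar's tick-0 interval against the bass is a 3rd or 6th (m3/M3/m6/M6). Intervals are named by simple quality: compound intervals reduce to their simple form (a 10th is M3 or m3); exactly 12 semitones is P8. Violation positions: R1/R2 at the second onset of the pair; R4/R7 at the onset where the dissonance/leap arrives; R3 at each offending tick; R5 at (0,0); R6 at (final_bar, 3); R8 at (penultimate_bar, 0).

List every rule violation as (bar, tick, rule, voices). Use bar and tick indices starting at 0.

(0, 0, R3, (2, 3))
(0, 0, R5, (0, 3))
(0, 1, R3, (2, 3))
(0, 2, R3, (2, 3))
(0, 3, R3, (2, 3))
(1, 0, R2, (0, 1))
(1, 0, R2, (0, 3))
(1, 0, R2, (1, 3))
(1, 0, R3, (2, 3))
(1, 0, R7, (3,))
(1, 1, R3, (2, 3))
(1, 2, R3, (2, 3))
(1, 3, R3, (2, 3))
(2, 0, R1, (1, 3))
(2, 0, R2, (0, 1))
(2, 0, R2, (0, 2))
(2, 0, R2, (0, 3))
(2, 0, R2, (1, 2))
(2, 0, R2, (2, 3))
(2, 0, R3, (2, 3))
(2, 1, R3, (2, 3))
(2, 2, R3, (2, 3))
(2, 3, R3, (2, 3))
(3, 0, R1, (0, 2))
(3, 0, R2, (0, 1))
(3, 0, R2, (1, 2))
(3, 0, R3, (2, 3))
(3, 1, R3, (2, 3))
(3, 2, R3, (2, 3))
(3, 3, R3, (2, 3))
(4, 0, R2, (1, 2))
(4, 0, R3, (2, 3))
(4, 0, R7, (1,))
(4, 0, R8, (0, 3))
(4, 1, R3, (2, 3))
(4, 2, R3, (2, 3))
(4, 3, R3, (2, 3))
(5, 0, R1, (1, 2))
(5, 0, R2, (0, 1))
(5, 0, R2, (0, 2))
(5, 0, R3, (2, 3))
(5, 0, R7, (3,))
(5, 1, R3, (2, 3))
(5, 2, R3, (2, 3))
(5, 3, R3, (2, 3))
(5, 3, R6, (0, 3))

bar 0: v0=G3 v1=G4 v2=D5 v3=B4 downbeat M3
bar 1: v0=F3 v1=C4 v2=A4 v3=C4 downbeat P5
bar 2: v0=G3 v1=G4 v2=D5 v3=G4 downbeat P8
bar 3: v0=A3 v1=E5 v2=E5 v3=E4 downbeat P5
bar 4: v0=F3 v1=D4 v2=A4 v3=F4 downbeat P8
bar 5: v0=G3 v1=G4 v2=D5 v3=B4 downbeat M3
  -> R3 @ bar 0 tick 0 v(2, 3): D5 above B4
  -> R5 @ bar 0 tick 0 v(0, 3): opens on M3
  -> R3 @ bar 0 tick 1 v(2, 3): D5 above B4
  -> R3 @ bar 0 tick 2 v(2, 3): D5 above B4
  -> R3 @ bar 0 tick 3 v(2, 3): D5 above B4
  -> R2 @ bar 1 tick 0 v(0, 1): G3/G4 P8 -> F3/C4 P5 similar
  -> R2 @ bar 1 tick 0 v(0, 3): G3/B4 M3 -> F3/C4 P5 similar
  -> R2 @ bar 1 tick 0 v(1, 3): G4/B4 M3 -> C4/C4 P1 similar
  -> R3 @ bar 1 tick 0 v(2, 3): A4 above C4
  -> R7 @ bar 1 tick 0 v(3,): B4->C4 leap 11st
  -> R3 @ bar 1 tick 1 v(2, 3): A4 above C4
  -> R3 @ bar 1 tick 2 v(2, 3): A4 above C4
  -> R3 @ bar 1 tick 3 v(2, 3): A4 above C4
  -> R1 @ bar 2 tick 0 v(1, 3): C4/C4 P1 -> G4/G4 P1 similar
  -> R2 @ bar 2 tick 0 v(0, 1): F3/C4 P5 -> G3/G4 P8 similar
  -> R2 @ bar 2 tick 0 v(0, 2): F3/A4 M3 -> G3/D5 P5 similar
  -> R2 @ bar 2 tick 0 v(0, 3): F3/C4 P5 -> G3/G4 P8 similar
  -> R2 @ bar 2 tick 0 v(1, 2): C4/A4 M6 -> G4/D5 P5 similar
  -> R2 @ bar 2 tick 0 v(2, 3): A4/C4 M6 -> D5/G4 P5 similar
  -> R3 @ bar 2 tick 0 v(2, 3): D5 above G4
  -> R3 @ bar 2 tick 1 v(2, 3): D5 above G4
  -> R3 @ bar 2 tick 2 v(2, 3): D5 above G4
  -> R3 @ bar 2 tick 3 v(2, 3): D5 above G4
  -> R1 @ bar 3 tick 0 v(0, 2): G3/D5 P5 -> A3/E5 P5 similar
  -> R2 @ bar 3 tick 0 v(0, 1): G3/G4 P8 -> A3/E5 P5 similar
  -> R2 @ bar 3 tick 0 v(1, 2): G4/D5 P5 -> E5/E5 P1 similar
  -> R3 @ bar 3 tick 0 v(2, 3): E5 above E4
  -> R3 @ bar 3 tick 1 v(2, 3): E5 above E4
  -> R3 @ bar 3 tick 2 v(2, 3): E5 above E4
  -> R3 @ bar 3 tick 3 v(2, 3): E5 above E4
  -> R2 @ bar 4 tick 0 v(1, 2): E5/E5 P1 -> D4/A4 P5 similar
  -> R3 @ bar 4 tick 0 v(2, 3): A4 above F4
  -> R7 @ bar 4 tick 0 v(1,): E5->D4 leap 14st
  -> R8 @ bar 4 tick 0 v(0, 3): penult P8 not 3rd/6th
  -> R3 @ bar 4 tick 1 v(2, 3): A4 above F4
  -> R3 @ bar 4 tick 2 v(2, 3): A4 above F4
  -> R3 @ bar 4 tick 3 v(2, 3): A4 above F4
  -> R1 @ bar 5 tick 0 v(1, 2): D4/A4 P5 -> G4/D5 P5 similar
  -> R2 @ bar 5 tick 0 v(0, 1): F3/D4 M6 -> G3/G4 P8 similar
  -> R2 @ bar 5 tick 0 v(0, 2): F3/A4 M3 -> G3/D5 P5 similar
  -> R3 @ bar 5 tick 0 v(2, 3): D5 above B4
  -> R7 @ bar 5 tick 0 v(3,): F4->B4 leap 6st
  -> R3 @ bar 5 tick 1 v(2, 3): D5 above B4
  -> R3 @ bar 5 tick 2 v(2, 3): D5 above B4
  -> R3 @ bar 5 tick 3 v(2, 3): D5 above B4
  -> R6 @ bar 5 tick 3 v(0, 3): closes on M3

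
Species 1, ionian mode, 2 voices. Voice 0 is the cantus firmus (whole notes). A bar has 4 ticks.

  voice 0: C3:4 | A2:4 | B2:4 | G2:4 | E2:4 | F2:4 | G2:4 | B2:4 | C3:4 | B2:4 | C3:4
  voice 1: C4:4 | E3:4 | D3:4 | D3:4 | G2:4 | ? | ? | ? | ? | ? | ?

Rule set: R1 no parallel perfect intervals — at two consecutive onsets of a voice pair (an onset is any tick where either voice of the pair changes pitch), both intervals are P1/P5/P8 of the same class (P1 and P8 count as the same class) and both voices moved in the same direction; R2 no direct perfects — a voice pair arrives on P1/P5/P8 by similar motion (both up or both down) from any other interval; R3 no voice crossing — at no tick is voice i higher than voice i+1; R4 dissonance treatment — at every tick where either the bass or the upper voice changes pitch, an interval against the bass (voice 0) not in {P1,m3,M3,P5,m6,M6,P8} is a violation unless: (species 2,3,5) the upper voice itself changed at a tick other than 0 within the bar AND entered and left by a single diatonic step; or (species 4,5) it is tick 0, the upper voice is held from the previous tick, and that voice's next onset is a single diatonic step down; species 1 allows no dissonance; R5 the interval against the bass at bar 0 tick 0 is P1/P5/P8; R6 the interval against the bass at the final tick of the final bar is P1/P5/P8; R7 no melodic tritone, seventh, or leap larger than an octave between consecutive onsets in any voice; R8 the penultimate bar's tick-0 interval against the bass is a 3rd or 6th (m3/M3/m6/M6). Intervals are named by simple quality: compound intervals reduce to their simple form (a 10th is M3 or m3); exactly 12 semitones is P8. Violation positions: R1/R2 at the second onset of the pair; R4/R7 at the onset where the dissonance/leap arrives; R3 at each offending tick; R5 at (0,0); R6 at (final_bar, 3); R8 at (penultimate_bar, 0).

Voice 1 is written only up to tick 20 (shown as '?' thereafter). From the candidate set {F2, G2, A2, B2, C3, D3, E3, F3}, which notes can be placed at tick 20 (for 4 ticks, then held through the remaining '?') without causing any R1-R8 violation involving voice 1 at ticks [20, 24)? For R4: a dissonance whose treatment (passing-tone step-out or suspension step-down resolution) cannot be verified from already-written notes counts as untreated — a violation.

{A2, D3, F2}

F2: legal
G2: violates R4
A2: legal
B2: violates R4
C3: violates R2
D3: legal
E3: violates R4
F3: violates R2,R7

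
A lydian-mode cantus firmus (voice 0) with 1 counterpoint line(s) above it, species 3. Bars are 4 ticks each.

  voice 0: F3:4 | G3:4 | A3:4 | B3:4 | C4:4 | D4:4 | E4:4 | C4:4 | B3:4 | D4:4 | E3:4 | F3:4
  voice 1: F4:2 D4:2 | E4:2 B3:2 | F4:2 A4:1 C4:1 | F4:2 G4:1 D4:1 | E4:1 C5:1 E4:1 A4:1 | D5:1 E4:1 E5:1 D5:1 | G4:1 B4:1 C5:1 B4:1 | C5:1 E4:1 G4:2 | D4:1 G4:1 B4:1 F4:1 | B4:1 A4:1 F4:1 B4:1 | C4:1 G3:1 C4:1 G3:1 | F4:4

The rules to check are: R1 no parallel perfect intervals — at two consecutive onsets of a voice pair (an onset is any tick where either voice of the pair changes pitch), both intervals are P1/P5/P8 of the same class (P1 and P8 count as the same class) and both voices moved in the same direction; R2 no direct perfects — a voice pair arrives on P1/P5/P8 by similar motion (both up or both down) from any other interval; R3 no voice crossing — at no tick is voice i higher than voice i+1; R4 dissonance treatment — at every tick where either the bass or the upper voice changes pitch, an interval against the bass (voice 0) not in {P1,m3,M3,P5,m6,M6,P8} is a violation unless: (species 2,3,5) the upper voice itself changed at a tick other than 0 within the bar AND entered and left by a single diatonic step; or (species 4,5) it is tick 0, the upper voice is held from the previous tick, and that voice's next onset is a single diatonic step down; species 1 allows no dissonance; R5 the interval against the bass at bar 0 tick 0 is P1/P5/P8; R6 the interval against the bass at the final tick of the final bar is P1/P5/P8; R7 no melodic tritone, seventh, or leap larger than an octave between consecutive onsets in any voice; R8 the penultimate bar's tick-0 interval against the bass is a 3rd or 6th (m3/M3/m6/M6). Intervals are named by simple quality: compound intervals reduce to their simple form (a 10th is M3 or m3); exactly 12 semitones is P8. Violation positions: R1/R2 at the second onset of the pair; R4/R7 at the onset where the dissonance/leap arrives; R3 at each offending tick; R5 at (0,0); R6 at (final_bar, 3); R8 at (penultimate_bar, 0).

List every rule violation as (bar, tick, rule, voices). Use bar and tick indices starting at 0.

(2, 0, R7, (1,))
(3, 0, R4, (0, 1))
(5, 0, R2, (0, 1))
(5, 1, R4, (0, 1))
(5, 1, R7, (1,))
(5, 2, R4, (0, 1))
(8, 3, R4, (0, 1))
(8, 3, R7, (1,))
(9, 0, R7, (1,))
(9, 3, R7, (1,))
(10, 0, R7, (0,))
(10, 0, R7, (1,))
(11, 0, R2, (0, 1))
(11, 0, R7, (1,))

bar 0: v0=F3 v1=F4 downbeat P8
bar 1: v0=G3 v1=E4 downbeat M6
bar 2: v0=A3 v1=F4 downbeat m6
bar 3: v0=B3 v1=F4 downbeat TT
bar 4: v0=C4 v1=E4 downbeat M3
bar 5: v0=D4 v1=D5 downbeat P8
bar 6: v0=E4 v1=G4 downbeat m3
bar 7: v0=C4 v1=C5 downbeat P8
bar 8: v0=B3 v1=D4 downbeat m3
bar 9: v0=D4 v1=B4 downbeat M6
bar 10: v0=E3 v1=C4 downbeat m6
bar 11: v0=F3 v1=F4 downbeat P8
  -> R7 @ bar 2 tick 0 v(1,): B3->F4 leap 6st
  -> R4 @ bar 3 tick 0 v(0, 1): B3/F4 TT untreated
  -> R2 @ bar 5 tick 0 v(0, 1): C4/A4 M6 -> D4/D5 P8 similar
  -> R4 @ bar 5 tick 1 v(0, 1): D4/E4 M2 untreated
  -> R7 @ bar 5 tick 1 v(1,): D5->E4 leap 10st
  -> R4 @ bar 5 tick 2 v(0, 1): D4/E5 M2 untreated
  -> R4 @ bar 8 tick 3 v(0, 1): B3/F4 TT untreated
  -> R7 @ bar 8 tick 3 v(1,): B4->F4 leap 6st
  -> R7 @ bar 9 tick 0 v(1,): F4->B4 leap 6st
  -> R7 @ bar 9 tick 3 v(1,): F4->B4 leap 6st
  -> R7 @ bar 10 tick 0 v(0,): D4->E3 leap 10st
  -> R7 @ bar 10 tick 0 v(1,): B4->C4 leap 11st
  -> R2 @ bar 11 tick 0 v(0, 1): E3/G3 m3 -> F3/F4 P8 similar
  -> R7 @ bar 11 tick 0 v(1,): G3->F4 leap 10st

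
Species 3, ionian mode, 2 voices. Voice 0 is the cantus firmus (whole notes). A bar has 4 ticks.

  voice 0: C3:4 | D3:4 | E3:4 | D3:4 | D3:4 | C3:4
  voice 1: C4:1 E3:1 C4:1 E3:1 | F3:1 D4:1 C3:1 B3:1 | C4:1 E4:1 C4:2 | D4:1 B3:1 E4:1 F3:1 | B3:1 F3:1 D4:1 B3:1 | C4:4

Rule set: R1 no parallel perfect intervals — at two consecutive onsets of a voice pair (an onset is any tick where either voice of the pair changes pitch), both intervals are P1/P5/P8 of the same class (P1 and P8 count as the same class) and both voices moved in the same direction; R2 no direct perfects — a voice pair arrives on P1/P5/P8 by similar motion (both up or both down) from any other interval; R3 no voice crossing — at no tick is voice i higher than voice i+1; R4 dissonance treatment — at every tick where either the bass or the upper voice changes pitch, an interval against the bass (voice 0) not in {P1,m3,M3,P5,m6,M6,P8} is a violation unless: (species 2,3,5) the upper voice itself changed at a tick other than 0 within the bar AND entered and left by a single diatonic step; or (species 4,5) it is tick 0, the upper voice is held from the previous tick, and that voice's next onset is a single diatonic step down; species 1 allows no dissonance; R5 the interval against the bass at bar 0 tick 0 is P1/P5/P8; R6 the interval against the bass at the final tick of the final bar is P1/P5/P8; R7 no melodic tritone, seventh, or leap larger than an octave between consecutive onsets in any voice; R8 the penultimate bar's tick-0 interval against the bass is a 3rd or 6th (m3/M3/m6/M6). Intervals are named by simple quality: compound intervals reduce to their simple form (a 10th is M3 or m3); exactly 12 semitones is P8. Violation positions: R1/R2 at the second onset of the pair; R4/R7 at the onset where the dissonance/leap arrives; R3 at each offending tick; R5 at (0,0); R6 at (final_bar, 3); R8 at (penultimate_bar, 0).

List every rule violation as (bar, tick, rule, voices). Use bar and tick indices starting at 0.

(1, 2, R3, (0, 1))
(1, 2, R4, (0, 1))
(1, 2, R7, (1,))
(1, 3, R7, (1,))
(3, 2, R4, (0, 1))
(3, 3, R7, (1,))
(4, 0, R7, (1,))
(4, 1, R7, (1,))

bar 0: v0=C3 v1=C4 downbeat P8
bar 1: v0=D3 v1=F3 downbeat m3
bar 2: v0=E3 v1=C4 downbeat m6
bar 3: v0=D3 v1=D4 downbeat P8
bar 4: v0=D3 v1=B3 downbeat M6
bar 5: v0=C3 v1=C4 downbeat P8
  -> R3 @ bar 1 tick 2 v(0, 1): D3 above C3
  -> R4 @ bar 1 tick 2 v(0, 1): D3/C3 M2 untreated
  -> R7 @ bar 1 tick 2 v(1,): D4->C3 leap 14st
  -> R7 @ bar 1 tick 3 v(1,): C3->B3 leap 11st
  -> R4 @ bar 3 tick 2 v(0, 1): D3/E4 M2 untreated
  -> R7 @ bar 3 tick 3 v(1,): E4->F3 leap 11st
  -> R7 @ bar 4 tick 0 v(1,): F3->B3 leap 6st
  -> R7 @ bar 4 tick 1 v(1,): B3->F3 leap 6st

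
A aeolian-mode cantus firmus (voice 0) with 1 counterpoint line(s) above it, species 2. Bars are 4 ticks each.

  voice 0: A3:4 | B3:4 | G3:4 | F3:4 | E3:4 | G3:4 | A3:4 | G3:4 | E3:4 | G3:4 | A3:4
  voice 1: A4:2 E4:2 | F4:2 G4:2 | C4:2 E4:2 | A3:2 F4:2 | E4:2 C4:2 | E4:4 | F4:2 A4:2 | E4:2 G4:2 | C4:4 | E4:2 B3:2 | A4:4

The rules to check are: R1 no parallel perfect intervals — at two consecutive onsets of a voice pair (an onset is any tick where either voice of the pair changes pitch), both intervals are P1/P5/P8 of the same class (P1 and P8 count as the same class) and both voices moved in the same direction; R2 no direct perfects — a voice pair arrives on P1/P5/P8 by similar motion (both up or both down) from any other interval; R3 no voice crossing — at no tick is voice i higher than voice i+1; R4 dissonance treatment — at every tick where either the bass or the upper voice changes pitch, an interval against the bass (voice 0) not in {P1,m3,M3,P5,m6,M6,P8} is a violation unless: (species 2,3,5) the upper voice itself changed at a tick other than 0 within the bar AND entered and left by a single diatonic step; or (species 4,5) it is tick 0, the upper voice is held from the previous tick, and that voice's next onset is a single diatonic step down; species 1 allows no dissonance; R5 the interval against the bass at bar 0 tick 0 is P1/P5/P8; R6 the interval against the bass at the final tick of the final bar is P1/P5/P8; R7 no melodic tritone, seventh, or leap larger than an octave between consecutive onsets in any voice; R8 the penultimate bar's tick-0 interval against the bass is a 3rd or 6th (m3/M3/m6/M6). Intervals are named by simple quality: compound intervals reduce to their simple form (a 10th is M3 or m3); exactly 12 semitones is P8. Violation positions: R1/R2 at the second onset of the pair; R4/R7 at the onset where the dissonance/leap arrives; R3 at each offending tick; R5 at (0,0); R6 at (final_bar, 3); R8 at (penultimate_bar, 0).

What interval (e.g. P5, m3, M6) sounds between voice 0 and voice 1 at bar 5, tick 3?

M6

voice 0=G3 voice 1=E4 -> M6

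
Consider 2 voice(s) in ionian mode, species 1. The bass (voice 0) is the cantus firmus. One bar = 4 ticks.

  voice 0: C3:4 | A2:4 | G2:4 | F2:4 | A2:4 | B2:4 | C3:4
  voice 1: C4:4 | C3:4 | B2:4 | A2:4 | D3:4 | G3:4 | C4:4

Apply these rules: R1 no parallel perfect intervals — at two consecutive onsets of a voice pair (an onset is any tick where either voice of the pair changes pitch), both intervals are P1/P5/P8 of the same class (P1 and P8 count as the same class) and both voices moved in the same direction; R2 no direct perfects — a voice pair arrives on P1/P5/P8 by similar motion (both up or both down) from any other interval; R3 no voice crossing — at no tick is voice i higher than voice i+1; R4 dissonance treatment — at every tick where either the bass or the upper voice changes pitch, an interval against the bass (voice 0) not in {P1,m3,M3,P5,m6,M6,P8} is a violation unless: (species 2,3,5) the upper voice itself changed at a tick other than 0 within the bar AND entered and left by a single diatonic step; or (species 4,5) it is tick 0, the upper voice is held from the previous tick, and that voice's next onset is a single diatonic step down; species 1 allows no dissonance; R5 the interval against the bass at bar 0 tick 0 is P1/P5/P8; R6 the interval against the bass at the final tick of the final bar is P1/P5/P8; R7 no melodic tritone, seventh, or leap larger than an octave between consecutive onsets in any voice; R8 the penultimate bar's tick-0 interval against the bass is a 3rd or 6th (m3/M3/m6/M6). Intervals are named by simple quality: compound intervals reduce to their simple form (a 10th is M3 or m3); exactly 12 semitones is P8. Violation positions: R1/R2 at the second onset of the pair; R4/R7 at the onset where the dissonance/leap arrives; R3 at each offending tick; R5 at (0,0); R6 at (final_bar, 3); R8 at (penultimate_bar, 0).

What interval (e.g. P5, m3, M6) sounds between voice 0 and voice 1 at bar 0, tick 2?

voice 0=C3 voice 1=C4 -> P8

P8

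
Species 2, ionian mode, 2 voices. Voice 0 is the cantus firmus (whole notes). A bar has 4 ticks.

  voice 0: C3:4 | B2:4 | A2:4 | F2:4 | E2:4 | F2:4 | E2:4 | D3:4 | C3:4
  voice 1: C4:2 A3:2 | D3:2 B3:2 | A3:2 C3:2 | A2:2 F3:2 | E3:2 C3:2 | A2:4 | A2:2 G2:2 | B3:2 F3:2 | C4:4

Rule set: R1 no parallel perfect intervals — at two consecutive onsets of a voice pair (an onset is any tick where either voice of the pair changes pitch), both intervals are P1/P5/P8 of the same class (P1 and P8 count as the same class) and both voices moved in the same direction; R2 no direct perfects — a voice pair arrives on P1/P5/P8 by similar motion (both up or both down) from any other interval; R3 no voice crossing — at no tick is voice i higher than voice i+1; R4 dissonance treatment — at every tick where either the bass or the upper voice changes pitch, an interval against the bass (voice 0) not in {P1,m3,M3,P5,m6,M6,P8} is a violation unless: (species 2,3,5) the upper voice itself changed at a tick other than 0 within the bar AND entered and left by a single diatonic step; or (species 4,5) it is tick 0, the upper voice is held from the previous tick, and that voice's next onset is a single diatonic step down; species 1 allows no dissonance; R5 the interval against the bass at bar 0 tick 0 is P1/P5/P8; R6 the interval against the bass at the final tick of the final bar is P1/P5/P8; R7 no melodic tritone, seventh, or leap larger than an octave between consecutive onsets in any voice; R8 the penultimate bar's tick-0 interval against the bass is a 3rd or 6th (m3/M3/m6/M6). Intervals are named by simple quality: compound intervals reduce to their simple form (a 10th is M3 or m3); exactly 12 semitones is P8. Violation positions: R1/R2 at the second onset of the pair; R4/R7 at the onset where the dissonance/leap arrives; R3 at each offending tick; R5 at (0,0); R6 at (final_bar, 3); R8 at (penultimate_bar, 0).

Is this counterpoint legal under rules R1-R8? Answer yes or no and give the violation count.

No (6 violations)

bar 0: v0=C3 v1=C4 (P8)
bar 1: v0=B2 v1=D3 (m3)
bar 2: v0=A2 v1=A3 (P8)
bar 3: v0=F2 v1=A2 (M3)
bar 4: v0=E2 v1=E3 (P8)
bar 5: v0=F2 v1=A2 (M3)
bar 6: v0=E2 v1=A2 (P4)
bar 7: v0=D3 v1=B3 (M6)
bar 8: v0=C3 v1=C4 (P8)
  R1 @ bar2.0: B2/B3 P8 -> A2/A3 P8 similar
  R1 @ bar4.0: F2/F3 P8 -> E2/E3 P8 similar
  R4 @ bar6.0: E2/A2 P4 untreated
  R7 @ bar7.0: E2->D3 leap 10st
  R7 @ bar7.0: G2->B3 leap 16st
  R7 @ bar7.2: B3->F3 leap 6st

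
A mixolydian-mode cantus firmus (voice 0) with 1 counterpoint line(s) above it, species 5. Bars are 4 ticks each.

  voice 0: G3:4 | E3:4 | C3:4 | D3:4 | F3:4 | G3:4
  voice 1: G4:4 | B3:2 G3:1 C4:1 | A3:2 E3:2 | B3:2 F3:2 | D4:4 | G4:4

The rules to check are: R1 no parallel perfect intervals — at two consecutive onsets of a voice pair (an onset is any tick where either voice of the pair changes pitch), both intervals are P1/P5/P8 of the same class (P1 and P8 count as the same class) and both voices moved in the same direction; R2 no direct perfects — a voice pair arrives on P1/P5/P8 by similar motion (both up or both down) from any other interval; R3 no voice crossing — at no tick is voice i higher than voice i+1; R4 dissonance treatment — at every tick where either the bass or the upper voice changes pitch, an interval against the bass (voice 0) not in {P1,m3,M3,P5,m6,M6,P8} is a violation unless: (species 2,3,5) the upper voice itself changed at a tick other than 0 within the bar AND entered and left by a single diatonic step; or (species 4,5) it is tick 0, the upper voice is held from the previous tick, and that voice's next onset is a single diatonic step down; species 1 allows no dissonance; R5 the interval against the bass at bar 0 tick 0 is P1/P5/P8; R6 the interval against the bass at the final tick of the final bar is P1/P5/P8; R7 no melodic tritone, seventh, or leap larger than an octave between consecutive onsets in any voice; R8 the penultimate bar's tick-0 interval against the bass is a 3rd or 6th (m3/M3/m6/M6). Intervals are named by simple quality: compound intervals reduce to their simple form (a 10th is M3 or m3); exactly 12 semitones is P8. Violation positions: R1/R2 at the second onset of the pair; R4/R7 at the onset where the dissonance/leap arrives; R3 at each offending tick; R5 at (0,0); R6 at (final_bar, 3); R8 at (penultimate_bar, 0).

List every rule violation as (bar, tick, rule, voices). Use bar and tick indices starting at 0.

(1, 0, R2, (0, 1))
(3, 2, R7, (1,))
(5, 0, R2, (0, 1))

bar 0: v0=G3 v1=G4 downbeat P8
bar 1: v0=E3 v1=B3 downbeat P5
bar 2: v0=C3 v1=A3 downbeat M6
bar 3: v0=D3 v1=B3 downbeat M6
bar 4: v0=F3 v1=D4 downbeat M6
bar 5: v0=G3 v1=G4 downbeat P8
  -> R2 @ bar 1 tick 0 v(0, 1): G3/G4 P8 -> E3/B3 P5 similar
  -> R7 @ bar 3 tick 2 v(1,): B3->F3 leap 6st
  -> R2 @ bar 5 tick 0 v(0, 1): F3/D4 M6 -> G3/G4 P8 similar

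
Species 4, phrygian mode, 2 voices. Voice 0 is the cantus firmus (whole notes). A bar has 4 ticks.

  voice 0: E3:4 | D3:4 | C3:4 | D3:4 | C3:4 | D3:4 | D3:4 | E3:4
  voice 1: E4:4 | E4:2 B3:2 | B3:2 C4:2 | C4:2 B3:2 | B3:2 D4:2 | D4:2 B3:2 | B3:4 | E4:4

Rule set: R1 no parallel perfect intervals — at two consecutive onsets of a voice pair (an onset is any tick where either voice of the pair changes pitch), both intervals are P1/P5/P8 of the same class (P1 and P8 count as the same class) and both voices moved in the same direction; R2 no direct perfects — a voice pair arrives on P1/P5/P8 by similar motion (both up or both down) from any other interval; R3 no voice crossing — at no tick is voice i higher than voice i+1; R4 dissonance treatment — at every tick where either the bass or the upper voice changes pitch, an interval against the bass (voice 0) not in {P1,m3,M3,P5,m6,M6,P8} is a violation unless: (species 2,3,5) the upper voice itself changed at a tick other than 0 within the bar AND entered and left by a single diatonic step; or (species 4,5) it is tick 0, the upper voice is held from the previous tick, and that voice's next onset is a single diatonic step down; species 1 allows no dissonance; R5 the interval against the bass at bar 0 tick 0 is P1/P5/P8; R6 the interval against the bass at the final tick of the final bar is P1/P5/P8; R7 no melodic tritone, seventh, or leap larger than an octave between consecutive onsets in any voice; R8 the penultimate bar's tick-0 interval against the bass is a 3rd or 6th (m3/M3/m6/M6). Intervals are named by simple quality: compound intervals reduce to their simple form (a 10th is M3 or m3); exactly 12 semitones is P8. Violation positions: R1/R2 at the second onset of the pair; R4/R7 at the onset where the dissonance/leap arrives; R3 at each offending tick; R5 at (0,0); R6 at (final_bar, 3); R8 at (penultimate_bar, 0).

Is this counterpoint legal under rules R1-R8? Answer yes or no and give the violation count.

bar 0: v0=E3 v1=E4 (P8)
bar 1: v0=D3 v1=E4 (M2)
bar 2: v0=C3 v1=B3 (M7)
bar 3: v0=D3 v1=C4 (m7)
bar 4: v0=C3 v1=B3 (M7)
bar 5: v0=D3 v1=D4 (P8)
bar 6: v0=D3 v1=B3 (M6)
bar 7: v0=E3 v1=E4 (P8)
  R4 @ bar1.0: D3/E4 M2 untreated
  R4 @ bar2.0: C3/B3 M7 untreated
  R4 @ bar4.0: C3/B3 M7 untreated
  R4 @ bar4.2: C3/D4 M2 untreated
  R2 @ bar7.0: D3/B3 M6 -> E3/E4 P8 similar

No (5 violations)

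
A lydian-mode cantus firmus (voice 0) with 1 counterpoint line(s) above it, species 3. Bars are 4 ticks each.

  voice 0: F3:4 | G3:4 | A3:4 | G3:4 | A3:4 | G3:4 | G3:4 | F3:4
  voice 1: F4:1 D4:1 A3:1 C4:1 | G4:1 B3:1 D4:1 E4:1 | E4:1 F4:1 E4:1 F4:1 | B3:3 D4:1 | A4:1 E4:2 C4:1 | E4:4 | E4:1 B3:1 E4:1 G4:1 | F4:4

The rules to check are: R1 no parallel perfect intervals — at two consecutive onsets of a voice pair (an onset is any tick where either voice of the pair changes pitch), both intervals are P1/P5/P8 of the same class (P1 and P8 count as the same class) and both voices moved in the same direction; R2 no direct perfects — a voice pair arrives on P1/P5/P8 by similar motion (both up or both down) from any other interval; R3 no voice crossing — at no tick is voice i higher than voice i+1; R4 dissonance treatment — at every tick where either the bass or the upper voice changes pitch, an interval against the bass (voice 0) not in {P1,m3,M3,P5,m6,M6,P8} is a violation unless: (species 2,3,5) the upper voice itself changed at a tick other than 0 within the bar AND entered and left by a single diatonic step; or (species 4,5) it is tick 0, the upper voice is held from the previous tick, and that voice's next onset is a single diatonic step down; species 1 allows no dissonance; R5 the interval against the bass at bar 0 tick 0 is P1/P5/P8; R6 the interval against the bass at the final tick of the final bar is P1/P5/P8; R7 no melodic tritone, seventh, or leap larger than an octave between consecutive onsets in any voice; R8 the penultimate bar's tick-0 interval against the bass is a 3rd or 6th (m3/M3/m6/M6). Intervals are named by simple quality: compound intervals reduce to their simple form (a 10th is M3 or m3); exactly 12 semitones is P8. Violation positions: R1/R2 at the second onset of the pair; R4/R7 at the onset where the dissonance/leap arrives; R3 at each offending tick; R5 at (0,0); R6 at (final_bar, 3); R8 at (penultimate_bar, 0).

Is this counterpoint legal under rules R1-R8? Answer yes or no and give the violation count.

bar 0: v0=F3 v1=F4 (P8)
bar 1: v0=G3 v1=G4 (P8)
bar 2: v0=A3 v1=E4 (P5)
bar 3: v0=G3 v1=B3 (M3)
bar 4: v0=A3 v1=A4 (P8)
bar 5: v0=G3 v1=E4 (M6)
bar 6: v0=G3 v1=E4 (M6)
bar 7: v0=F3 v1=F4 (P8)
  R2 @ bar1.0: F3/C4 P5 -> G3/G4 P8 similar
  R7 @ bar3.0: F4->B3 leap 6st
  R2 @ bar4.0: G3/D4 P5 -> A3/A4 P8 similar
  R1 @ bar7.0: G3/G4 P8 -> F3/F4 P8 similar

No (4 violations)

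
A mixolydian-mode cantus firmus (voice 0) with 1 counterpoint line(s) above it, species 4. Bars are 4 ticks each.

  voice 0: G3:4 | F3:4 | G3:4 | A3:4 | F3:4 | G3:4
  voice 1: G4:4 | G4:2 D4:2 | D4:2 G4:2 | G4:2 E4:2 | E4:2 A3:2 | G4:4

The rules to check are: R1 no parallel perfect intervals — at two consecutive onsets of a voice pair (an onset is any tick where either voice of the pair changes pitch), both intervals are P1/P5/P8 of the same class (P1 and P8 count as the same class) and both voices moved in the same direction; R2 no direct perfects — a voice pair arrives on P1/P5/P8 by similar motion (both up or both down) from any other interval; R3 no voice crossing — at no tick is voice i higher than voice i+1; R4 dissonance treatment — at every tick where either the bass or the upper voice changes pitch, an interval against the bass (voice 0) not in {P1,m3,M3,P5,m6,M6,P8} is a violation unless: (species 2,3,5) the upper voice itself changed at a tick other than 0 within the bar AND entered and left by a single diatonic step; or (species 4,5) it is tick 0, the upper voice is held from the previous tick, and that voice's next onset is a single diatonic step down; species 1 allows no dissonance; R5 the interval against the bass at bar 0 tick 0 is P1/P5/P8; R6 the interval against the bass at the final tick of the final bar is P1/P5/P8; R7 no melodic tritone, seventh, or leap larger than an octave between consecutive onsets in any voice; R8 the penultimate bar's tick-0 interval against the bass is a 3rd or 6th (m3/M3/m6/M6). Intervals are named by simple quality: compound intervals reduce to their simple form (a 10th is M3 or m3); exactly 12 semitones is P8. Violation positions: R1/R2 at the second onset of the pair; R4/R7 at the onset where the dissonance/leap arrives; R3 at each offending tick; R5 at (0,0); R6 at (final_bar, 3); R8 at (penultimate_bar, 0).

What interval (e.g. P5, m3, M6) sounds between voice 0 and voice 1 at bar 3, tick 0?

voice 0=A3 voice 1=G4 -> m7

m7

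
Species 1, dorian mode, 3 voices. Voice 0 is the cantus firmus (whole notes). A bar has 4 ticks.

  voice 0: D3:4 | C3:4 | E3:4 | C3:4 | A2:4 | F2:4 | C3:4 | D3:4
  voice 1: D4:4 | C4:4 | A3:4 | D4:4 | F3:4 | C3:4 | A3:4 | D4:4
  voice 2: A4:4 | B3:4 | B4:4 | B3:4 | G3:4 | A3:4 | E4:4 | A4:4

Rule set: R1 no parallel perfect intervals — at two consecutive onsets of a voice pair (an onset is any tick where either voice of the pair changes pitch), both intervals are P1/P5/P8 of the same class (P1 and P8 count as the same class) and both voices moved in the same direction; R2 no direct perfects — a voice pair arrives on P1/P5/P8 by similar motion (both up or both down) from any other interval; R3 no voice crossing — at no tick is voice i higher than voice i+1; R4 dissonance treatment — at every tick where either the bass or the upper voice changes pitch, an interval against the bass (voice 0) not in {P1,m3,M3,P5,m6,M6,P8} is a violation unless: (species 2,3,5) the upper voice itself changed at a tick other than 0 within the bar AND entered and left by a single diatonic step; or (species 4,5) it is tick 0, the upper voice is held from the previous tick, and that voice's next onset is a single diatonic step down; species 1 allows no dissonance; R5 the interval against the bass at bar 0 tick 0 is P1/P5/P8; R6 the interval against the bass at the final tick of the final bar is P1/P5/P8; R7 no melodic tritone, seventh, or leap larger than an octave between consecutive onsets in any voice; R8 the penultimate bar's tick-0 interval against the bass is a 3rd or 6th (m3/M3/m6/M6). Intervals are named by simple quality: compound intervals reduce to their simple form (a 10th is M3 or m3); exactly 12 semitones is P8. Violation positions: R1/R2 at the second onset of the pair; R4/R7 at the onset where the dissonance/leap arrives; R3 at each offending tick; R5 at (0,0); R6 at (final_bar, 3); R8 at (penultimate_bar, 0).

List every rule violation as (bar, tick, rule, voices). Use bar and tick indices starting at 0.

(1, 0, R1, (0, 1))
(1, 0, R3, (1, 2))
(1, 0, R4, (0, 2))
(1, 0, R7, (2,))
(1, 1, R3, (1, 2))
(1, 2, R3, (1, 2))
(1, 3, R3, (1, 2))
(2, 0, R2, (0, 2))
(2, 0, R4, (0, 1))
(3, 0, R3, (1, 2))
(3, 0, R4, (0, 1))
(3, 0, R4, (0, 2))
(3, 1, R3, (1, 2))
(3, 2, R3, (1, 2))
(3, 3, R3, (1, 2))
(4, 0, R4, (0, 2))
(5, 0, R2, (0, 1))
(6, 0, R2, (1, 2))
(7, 0, R1, (1, 2))
(7, 0, R2, (0, 1))
(7, 0, R2, (0, 2))

bar 0: v0=D3 v1=D4 v2=A4 downbeat P5
bar 1: v0=C3 v1=C4 v2=B3 downbeat M7
bar 2: v0=E3 v1=A3 v2=B4 downbeat P5
bar 3: v0=C3 v1=D4 v2=B3 downbeat M7
bar 4: v0=A2 v1=F3 v2=G3 downbeat m7
bar 5: v0=F2 v1=C3 v2=A3 downbeat M3
bar 6: v0=C3 v1=A3 v2=E4 downbeat M3
bar 7: v0=D3 v1=D4 v2=A4 downbeat P5
  -> R1 @ bar 1 tick 0 v(0, 1): D3/D4 P8 -> C3/C4 P8 similar
  -> R3 @ bar 1 tick 0 v(1, 2): C4 above B3
  -> R4 @ bar 1 tick 0 v(0, 2): C3/B3 M7 untreated
  -> R7 @ bar 1 tick 0 v(2,): A4->B3 leap 10st
  -> R3 @ bar 1 tick 1 v(1, 2): C4 above B3
  -> R3 @ bar 1 tick 2 v(1, 2): C4 above B3
  -> R3 @ bar 1 tick 3 v(1, 2): C4 above B3
  -> R2 @ bar 2 tick 0 v(0, 2): C3/B3 M7 -> E3/B4 P5 similar
  -> R4 @ bar 2 tick 0 v(0, 1): E3/A3 P4 untreated
  -> R3 @ bar 3 tick 0 v(1, 2): D4 above B3
  -> R4 @ bar 3 tick 0 v(0, 1): C3/D4 M2 untreated
  -> R4 @ bar 3 tick 0 v(0, 2): C3/B3 M7 untreated
  -> R3 @ bar 3 tick 1 v(1, 2): D4 above B3
  -> R3 @ bar 3 tick 2 v(1, 2): D4 above B3
  -> R3 @ bar 3 tick 3 v(1, 2): D4 above B3
  -> R4 @ bar 4 tick 0 v(0, 2): A2/G3 m7 untreated
  -> R2 @ bar 5 tick 0 v(0, 1): A2/F3 m6 -> F2/C3 P5 similar
  -> R2 @ bar 6 tick 0 v(1, 2): C3/A3 M6 -> A3/E4 P5 similar
  -> R1 @ bar 7 tick 0 v(1, 2): A3/E4 P5 -> D4/A4 P5 similar
  -> R2 @ bar 7 tick 0 v(0, 1): C3/A3 M6 -> D3/D4 P8 similar
  -> R2 @ bar 7 tick 0 v(0, 2): C3/E4 M3 -> D3/A4 P5 similar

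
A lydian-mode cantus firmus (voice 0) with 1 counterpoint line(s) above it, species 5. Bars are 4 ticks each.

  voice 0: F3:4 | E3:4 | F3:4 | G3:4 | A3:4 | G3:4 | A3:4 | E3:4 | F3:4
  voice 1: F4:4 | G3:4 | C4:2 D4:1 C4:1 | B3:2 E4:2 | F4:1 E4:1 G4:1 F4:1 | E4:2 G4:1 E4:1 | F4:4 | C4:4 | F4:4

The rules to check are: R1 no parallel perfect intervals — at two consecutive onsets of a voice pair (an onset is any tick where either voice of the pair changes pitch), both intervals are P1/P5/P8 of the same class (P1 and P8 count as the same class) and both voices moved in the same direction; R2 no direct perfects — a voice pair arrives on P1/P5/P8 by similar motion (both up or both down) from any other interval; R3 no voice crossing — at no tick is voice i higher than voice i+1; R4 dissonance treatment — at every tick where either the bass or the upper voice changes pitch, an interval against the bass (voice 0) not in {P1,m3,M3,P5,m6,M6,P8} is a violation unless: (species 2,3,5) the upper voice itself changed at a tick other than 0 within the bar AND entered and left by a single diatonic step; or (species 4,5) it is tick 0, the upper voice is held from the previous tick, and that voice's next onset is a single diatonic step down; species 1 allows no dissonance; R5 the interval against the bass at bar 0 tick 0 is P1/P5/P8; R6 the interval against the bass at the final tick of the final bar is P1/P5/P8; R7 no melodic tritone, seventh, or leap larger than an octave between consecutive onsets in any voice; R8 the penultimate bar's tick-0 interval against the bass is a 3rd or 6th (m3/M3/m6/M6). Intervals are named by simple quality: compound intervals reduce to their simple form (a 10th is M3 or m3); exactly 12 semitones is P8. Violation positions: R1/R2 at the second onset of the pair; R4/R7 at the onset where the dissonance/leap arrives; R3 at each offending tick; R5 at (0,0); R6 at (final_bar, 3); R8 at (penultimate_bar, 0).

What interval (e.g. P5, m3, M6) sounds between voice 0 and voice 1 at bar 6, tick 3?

voice 0=A3 voice 1=F4 -> m6

m6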